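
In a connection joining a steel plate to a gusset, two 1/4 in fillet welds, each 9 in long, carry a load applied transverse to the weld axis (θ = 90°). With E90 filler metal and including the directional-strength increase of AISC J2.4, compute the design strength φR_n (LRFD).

E90XX → F_EXX = 90 ksi.
t_e = 0.707 × 0.25 = 0.1767 in; A_we = 0.1767 × 18 = 3.181 in².
Directional factor: 1.0 + 0.5 sin^1.5(90°) = 1.5.
F_nw = 0.6 × 90 × 1.5 = 81 ksi.
φR_n = 0.75 × 81 × 3.181 = 193.3 kips.

φR_n ≈ 193 kips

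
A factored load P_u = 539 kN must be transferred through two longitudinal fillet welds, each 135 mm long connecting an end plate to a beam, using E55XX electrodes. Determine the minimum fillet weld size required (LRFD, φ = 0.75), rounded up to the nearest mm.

E55XX → F_EXX = 550 MPa.
Total weld length L = 270 mm.
Required throat t_e = P_u / (φ × 0.6 F_EXX × L) = 539 / (0.75 × 0.6 × 550 × 270 × 10⁻³) = 8.066 mm.
Required leg w = t_e / 0.707 = 11.41 mm → use 12 mm.

w = 12 mm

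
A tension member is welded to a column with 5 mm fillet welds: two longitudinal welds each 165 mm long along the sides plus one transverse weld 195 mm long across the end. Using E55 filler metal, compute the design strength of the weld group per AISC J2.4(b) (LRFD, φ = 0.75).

φR_n ≈ 501 kN

E55XX → F_EXX = 550 MPa.
t_e = 0.707 × 5 = 3.535 mm.
R_nwl = 0.6 × 550 × 3.535 × 330 × 10⁻³ = 385 kN (longitudinal, 2 welds).
R_nwt = 0.6 × 550 × 3.535 × 195 × 10⁻³ = 227.5 kN (transverse, base value).
(i) R_nwl + R_nwt = 612.4 kN; (ii) 0.85 R_nwl + 1.5 R_nwt = 668.4 kN.
R_n = max = 668.4 kN [governs: (ii)]; φR_n = 501.3 kN.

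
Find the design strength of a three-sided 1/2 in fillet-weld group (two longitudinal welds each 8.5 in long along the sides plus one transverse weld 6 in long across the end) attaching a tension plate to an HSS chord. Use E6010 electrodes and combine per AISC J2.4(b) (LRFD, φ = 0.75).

E60XX → F_EXX = 60 ksi.
t_e = 0.707 × 0.5 = 0.3535 in.
R_nwl = 0.6 × 60 × 0.3535 × 17 = 216.3 kips (longitudinal, 2 welds).
R_nwt = 0.6 × 60 × 0.3535 × 6 = 76.36 kips (transverse, base value).
(i) R_nwl + R_nwt = 292.7 kips; (ii) 0.85 R_nwl + 1.5 R_nwt = 298.4 kips.
R_n = max = 298.4 kips [governs: (ii)]; φR_n = 223.8 kips.

φR_n ≈ 224 kips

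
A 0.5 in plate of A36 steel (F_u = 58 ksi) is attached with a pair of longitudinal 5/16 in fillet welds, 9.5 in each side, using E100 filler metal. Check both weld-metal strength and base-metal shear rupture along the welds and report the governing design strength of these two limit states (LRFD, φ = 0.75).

E100XX → F_EXX = 100 ksi.
t_e = 0.707 × 0.3125 = 0.2209 in; L = 19 in.
Weld metal: φR_n = 0.75 × 0.6 × 100 × 0.2209 × 19 = 188.9 kips.
Base metal (shear rupture): φR_n = 0.75 × 0.6 × 58 × 0.5 × 19 = 247.9 kips.
Governing: weld metal.

φR_n ≈ 189 kips (weld metal governs)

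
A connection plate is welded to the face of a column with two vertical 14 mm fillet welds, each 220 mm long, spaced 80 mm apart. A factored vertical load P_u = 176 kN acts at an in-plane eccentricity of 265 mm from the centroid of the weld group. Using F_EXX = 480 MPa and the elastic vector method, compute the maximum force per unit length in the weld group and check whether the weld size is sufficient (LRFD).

f_max ≈ 2370 N/mm; NOT adequate

Total weld length L_w = 440 mm. Treat welds as unit-width lines.
Polar moment about centroid: J = 2[d³/12 + d(b/2)²] = 2[220³/12 + 220×40²] = 2479000 mm³.
Direct shear f_v = P/L_w = 176×10³ / 440 = 400 N/mm (vertical).
Torsion M = P·e = 176×10³ × 265 = 46640000 N·mm.
Critical point at (x, y) = (40, 110) from centroid. f_tx = M·y/J = 2070 N/mm; f_ty = M·x/J = 752.7 N/mm.
Resultant f_max = √[f_tx² + (f_v + f_ty)²] = √[2070² + (400 + 752.7)²] = 2369 N/mm.
Capacity per unit length: φr_n = 0.75 × 0.6 × 480 × (0.707 × 14) = 2138 N/mm.
2369 > 2138 → NOT adequate.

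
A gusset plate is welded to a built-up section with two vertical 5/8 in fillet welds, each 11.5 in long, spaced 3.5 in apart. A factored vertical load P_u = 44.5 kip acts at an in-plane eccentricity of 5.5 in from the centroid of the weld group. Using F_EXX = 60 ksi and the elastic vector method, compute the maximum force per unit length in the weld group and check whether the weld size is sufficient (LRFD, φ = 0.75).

f_max ≈ 5.43 kip/in; adequate

Total weld length L_w = 23 in. Treat welds as unit-width lines.
Polar moment about centroid: J = 2[d³/12 + d(b/2)²] = 2[11.5³/12 + 11.5×1.75²] = 323.9 in³.
Direct shear f_v = P/L_w = 44.5 / 23 = 1.935 kip/in (vertical).
Torsion M = P·e = 44.5 × 5.5 = 244.75 kip·in.
Critical point at (x, y) = (1.75, 5.75) from centroid. f_tx = M·y/J = 4.345 kip/in; f_ty = M·x/J = 1.322 kip/in.
Resultant f_max = √[f_tx² + (f_v + f_ty)²] = √[4.345² + (1.935 + 1.322)²] = 5.43 kip/in.
Capacity per unit length: φr_n = 0.75 × 0.6 × 60 × (0.707 × 0.625) = 11.93 kip/in.
5.43 ≤ 11.93 → adequate.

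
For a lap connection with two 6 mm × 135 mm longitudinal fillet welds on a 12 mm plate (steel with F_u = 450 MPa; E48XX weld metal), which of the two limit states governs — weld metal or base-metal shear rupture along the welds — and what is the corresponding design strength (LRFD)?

E48XX → F_EXX = 480 MPa.
t_e = 0.707 × 6 = 4.242 mm; L = 270 mm.
Weld metal: φR_n = 0.75 × 0.6 × 480 × 4.242 × 270 × 10⁻³ = 247.4 kN.
Base metal (shear rupture): φR_n = 0.75 × 0.6 × 450 × 12 × 270 × 10⁻³ = 656.1 kN.
Governing: weld metal.

φR_n ≈ 247 kN (weld metal governs)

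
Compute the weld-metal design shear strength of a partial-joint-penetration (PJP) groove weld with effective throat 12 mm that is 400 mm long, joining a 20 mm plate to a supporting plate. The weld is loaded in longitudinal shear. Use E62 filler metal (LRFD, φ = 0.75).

E62XX → F_EXX = 620 MPa.
Effective throat (given) t_e = 12 mm.
A_we = 12 × 400 = 4800 mm².
F_nw = 0.6 F_EXX = 372 MPa.
φR_n = 0.75 × 372 × 4800 × 10⁻³ = 1339 kN.

φR_n ≈ 1340 kN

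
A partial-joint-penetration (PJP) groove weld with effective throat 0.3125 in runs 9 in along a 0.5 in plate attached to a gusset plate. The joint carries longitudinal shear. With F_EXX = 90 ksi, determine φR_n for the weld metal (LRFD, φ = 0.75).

φR_n ≈ 114 kip

Effective throat (given) t_e = 0.3125 in.
A_we = 0.3125 × 9 = 2.812 in².
F_nw = 0.6 F_EXX = 54 ksi.
φR_n = 0.75 × 54 × 2.812 = 113.9 kip.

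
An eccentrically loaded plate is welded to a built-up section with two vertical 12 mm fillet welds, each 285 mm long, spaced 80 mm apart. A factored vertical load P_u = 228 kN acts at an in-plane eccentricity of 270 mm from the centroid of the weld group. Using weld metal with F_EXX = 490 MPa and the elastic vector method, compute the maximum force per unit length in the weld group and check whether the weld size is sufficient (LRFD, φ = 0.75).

f_max ≈ 2050 N/mm; NOT adequate

Total weld length L_w = 570 mm. Treat welds as unit-width lines.
Polar moment about centroid: J = 2[d³/12 + d(b/2)²] = 2[285³/12 + 285×40²] = 4770000 mm³.
Direct shear f_v = P/L_w = 228×10³ / 570 = 400 N/mm (vertical).
Torsion M = P·e = 228×10³ × 270 = 61560000 N·mm.
Critical point at (x, y) = (40, 142.5) from centroid. f_tx = M·y/J = 1839 N/mm; f_ty = M·x/J = 516.2 N/mm.
Resultant f_max = √[f_tx² + (f_v + f_ty)²] = √[1839² + (400 + 516.2)²] = 2055 N/mm.
Capacity per unit length: φr_n = 0.75 × 0.6 × 490 × (0.707 × 12) = 1871 N/mm.
2055 > 1871 → NOT adequate.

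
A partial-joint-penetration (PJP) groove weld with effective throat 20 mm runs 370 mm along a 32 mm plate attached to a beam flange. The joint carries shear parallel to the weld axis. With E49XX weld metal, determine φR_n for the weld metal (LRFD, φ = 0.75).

φR_n ≈ 1630 kN

E49XX → F_EXX = 490 MPa.
Effective throat (given) t_e = 20 mm.
A_we = 20 × 370 = 7400 mm².
F_nw = 0.6 F_EXX = 294 MPa.
φR_n = 0.75 × 294 × 7400 × 10⁻³ = 1632 kN.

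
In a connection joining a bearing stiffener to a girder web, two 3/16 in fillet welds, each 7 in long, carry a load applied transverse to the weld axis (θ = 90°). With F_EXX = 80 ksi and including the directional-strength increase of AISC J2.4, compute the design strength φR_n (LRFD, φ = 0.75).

t_e = 0.707 × 0.1875 = 0.1326 in; A_we = 0.1326 × 14 = 1.856 in².
Directional factor: 1.0 + 0.5 sin^1.5(90°) = 1.5.
F_nw = 0.6 × 80 × 1.5 = 72 ksi.
φR_n = 0.75 × 72 × 1.856 = 100.2 kips.

φR_n ≈ 100 kips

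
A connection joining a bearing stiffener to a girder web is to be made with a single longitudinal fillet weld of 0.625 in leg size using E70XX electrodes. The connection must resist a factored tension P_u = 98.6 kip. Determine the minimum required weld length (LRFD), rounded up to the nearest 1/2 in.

E70XX → F_EXX = 70 ksi.
Throat t_e = 0.707 × 0.625 = 0.4419 in.
φr_n = 0.75 × 0.6 × 70 × 0.4419 = 13.92 kip/in.
L_req = P_u / φr_n = 98.6 / 13.92 = 7.084 in total.
Round up → use L = 7.5 in.

L = 7.5 in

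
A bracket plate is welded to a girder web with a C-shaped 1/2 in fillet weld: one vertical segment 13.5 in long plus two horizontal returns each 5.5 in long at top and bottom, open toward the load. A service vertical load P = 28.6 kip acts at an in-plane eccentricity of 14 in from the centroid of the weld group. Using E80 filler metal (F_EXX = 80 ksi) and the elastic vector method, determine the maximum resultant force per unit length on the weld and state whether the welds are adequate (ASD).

f_max ≈ 4.83 kip/in; adequate

Total weld length L_w = 24.5 in. Treat welds as unit-width lines.
Centroid: x̄ = 2×5.5×2.75 / 24.5 = 1.235 in from the vertical weld.
Polar moment about centroid: J = I_x + I_y = [13.5³/12 + 2×5.5×6.75²] + [13.5×1.235² + 2(5.5³/12 + 5.5×1.515²)] = 779.8 in³.
Direct shear f_v = P/L_w = 28.6 / 24.5 = 1.167 kip/in (vertical).
Torsion M = P·e = 28.6 × 14 = 400.4 kip·in.
Critical point at (x, y) = (4.265, 6.75) from centroid. f_tx = M·y/J = 3.466 kip/in; f_ty = M·x/J = 2.19 kip/in.
Resultant f_max = √[f_tx² + (f_v + f_ty)²] = √[3.466² + (1.167 + 2.19)²] = 4.825 kip/in.
Capacity per unit length: r_n/Ω = (1/2.0) × 0.6 × 80 × (0.707 × 0.5) = 8.484 kip/in.
4.825 ≤ 8.484 → adequate.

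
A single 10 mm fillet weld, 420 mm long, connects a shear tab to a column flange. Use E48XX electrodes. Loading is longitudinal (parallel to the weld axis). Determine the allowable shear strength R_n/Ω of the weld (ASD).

R_n/Ω ≈ 428 kN

E48XX → F_EXX = 480 MPa.
Effective throat t_e = 0.707 × 10 = 7.07 mm.
Total length L = 420 mm; A_we = 7.07 × 420 = 2969 mm².
F_nw = 0.6 F_EXX = 0.6 × 480 = 288 MPa.
R_n = 288 × 2969 × 10⁻³ = 855.2 kN; R_n/Ω = 855.2/2.0 = 427.6 kN.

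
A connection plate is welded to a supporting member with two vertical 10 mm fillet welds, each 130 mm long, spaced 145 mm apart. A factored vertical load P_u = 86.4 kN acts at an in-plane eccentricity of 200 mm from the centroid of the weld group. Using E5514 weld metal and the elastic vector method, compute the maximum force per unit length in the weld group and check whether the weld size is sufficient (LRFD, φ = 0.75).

E55XX → F_EXX = 550 MPa.
Total weld length L_w = 260 mm. Treat welds as unit-width lines.
Polar moment about centroid: J = 2[d³/12 + d(b/2)²] = 2[130³/12 + 130×72.5²] = 1733000 mm³.
Direct shear f_v = P/L_w = 86.4×10³ / 260 = 332.3 N/mm (vertical).
Torsion M = P·e = 86.4×10³ × 200 = 17280000 N·mm.
Critical point at (x, y) = (72.5, 65) from centroid. f_tx = M·y/J = 648.2 N/mm; f_ty = M·x/J = 723 N/mm.
Resultant f_max = √[f_tx² + (f_v + f_ty)²] = √[648.2² + (332.3 + 723)²] = 1238 N/mm.
Capacity per unit length: φr_n = 0.75 × 0.6 × 550 × (0.707 × 10) = 1750 N/mm.
1238 ≤ 1750 → adequate.

f_max ≈ 1240 N/mm; adequate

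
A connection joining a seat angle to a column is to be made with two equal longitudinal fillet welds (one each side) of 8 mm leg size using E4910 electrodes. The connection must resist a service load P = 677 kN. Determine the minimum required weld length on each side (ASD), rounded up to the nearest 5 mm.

L = 410 mm on each side

E49XX → F_EXX = 490 MPa.
Throat t_e = 0.707 × 8 = 5.656 mm.
r_n/Ω = (0.6 × 490 × 5.656) / 2.0 = 831.4 N/mm = 0.8314 kN/mm.
L_req = P / (r_n/Ω) = 677 / 0.8314 = 814.3 mm total.
Per side: 814.3 / 2 = 407.1 mm.
Round up → use L = 410 mm on each side.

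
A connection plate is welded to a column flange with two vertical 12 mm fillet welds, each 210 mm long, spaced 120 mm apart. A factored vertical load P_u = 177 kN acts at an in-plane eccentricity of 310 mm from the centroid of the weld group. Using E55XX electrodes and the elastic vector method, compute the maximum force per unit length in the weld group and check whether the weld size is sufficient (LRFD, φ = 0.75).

f_max ≈ 2410 N/mm; NOT adequate

E55XX → F_EXX = 550 MPa.
Total weld length L_w = 420 mm. Treat welds as unit-width lines.
Polar moment about centroid: J = 2[d³/12 + d(b/2)²] = 2[210³/12 + 210×60²] = 3056000 mm³.
Direct shear f_v = P/L_w = 177×10³ / 420 = 421.4 N/mm (vertical).
Torsion M = P·e = 177×10³ × 310 = 54870000 N·mm.
Critical point at (x, y) = (60, 105) from centroid. f_tx = M·y/J = 1886 N/mm; f_ty = M·x/J = 1077 N/mm.
Resultant f_max = √[f_tx² + (f_v + f_ty)²] = √[1886² + (421.4 + 1077)²] = 2409 N/mm.
Capacity per unit length: φr_n = 0.75 × 0.6 × 550 × (0.707 × 12) = 2100 N/mm.
2409 > 2100 → NOT adequate.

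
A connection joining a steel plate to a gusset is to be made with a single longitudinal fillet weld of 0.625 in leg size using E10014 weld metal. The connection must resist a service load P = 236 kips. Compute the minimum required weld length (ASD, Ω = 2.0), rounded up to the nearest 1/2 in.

L = 18 in

E100XX → F_EXX = 100 ksi.
Throat t_e = 0.707 × 0.625 = 0.4419 in.
r_n/Ω = (0.6 × 100 × 0.4419) / 2.0 = 13.26 kip/in.
L_req = P / (r_n/Ω) = 236 / 13.26 = 17.8 in total.
Round up → use L = 18 in.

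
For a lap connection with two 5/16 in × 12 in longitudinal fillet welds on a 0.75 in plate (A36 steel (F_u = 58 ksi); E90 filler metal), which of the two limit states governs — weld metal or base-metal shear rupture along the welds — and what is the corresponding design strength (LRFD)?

E90XX → F_EXX = 90 ksi.
t_e = 0.707 × 0.3125 = 0.2209 in; L = 24 in.
Weld metal: φR_n = 0.75 × 0.6 × 90 × 0.2209 × 24 = 214.8 kip.
Base metal (shear rupture): φR_n = 0.75 × 0.6 × 58 × 0.75 × 24 = 469.8 kip.
Governing: weld metal.

φR_n ≈ 215 kip (weld metal governs)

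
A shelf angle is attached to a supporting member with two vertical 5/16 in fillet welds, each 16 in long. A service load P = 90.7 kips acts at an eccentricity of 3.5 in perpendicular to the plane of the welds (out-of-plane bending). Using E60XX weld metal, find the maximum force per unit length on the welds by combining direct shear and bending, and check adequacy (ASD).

f_max ≈ 4.68 kip/in; NOT adequate

E60XX → F_EXX = 60 ksi.
L_w = 2 × 16 = 32 in; section modulus (unit throat) S = 2 × L²/6 = 85.33 in².
Direct shear f_v = P/L_w = 90.7/32 = 2.834 kip/in.
Moment M = P × e = 90.7 × 3.5 = 317.45 kip·in; bending f_b = M/S = 3.72 kip/in.
f_max = √(f_v² + f_b²) = √(2.834² + 3.72²) = 4.677 kip/in.
r_n/Ω = (1/2.0) × 0.6 × 60 × (0.707 × 0.3125) = 3.977 kip/in → NOT adequate.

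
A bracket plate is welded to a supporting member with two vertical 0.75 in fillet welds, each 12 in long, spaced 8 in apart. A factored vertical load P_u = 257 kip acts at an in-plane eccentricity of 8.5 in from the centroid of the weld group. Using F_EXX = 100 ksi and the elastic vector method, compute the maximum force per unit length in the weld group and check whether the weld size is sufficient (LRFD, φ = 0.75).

Total weld length L_w = 24 in. Treat welds as unit-width lines.
Polar moment about centroid: J = 2[d³/12 + d(b/2)²] = 2[12³/12 + 12×4²] = 672 in³.
Direct shear f_v = P/L_w = 257 / 24 = 10.71 kip/in (vertical).
Torsion M = P·e = 257 × 8.5 = 2184.5 kip·in.
Critical point at (x, y) = (4, 6) from centroid. f_tx = M·y/J = 19.5 kip/in; f_ty = M·x/J = 13 kip/in.
Resultant f_max = √[f_tx² + (f_v + f_ty)²] = √[19.5² + (10.71 + 13)²] = 30.7 kip/in.
Capacity per unit length: φr_n = 0.75 × 0.6 × 100 × (0.707 × 0.75) = 23.86 kip/in.
30.7 > 23.86 → NOT adequate.

f_max ≈ 30.7 kip/in; NOT adequate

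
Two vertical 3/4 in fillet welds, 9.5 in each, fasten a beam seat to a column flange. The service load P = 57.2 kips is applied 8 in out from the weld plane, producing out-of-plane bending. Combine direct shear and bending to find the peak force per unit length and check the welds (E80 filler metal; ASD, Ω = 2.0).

f_max ≈ 15.5 kip/in; NOT adequate

E80XX → F_EXX = 80 ksi.
L_w = 2 × 9.5 = 19 in; section modulus (unit throat) S = 2 × L²/6 = 30.08 in².
Direct shear f_v = P/L_w = 57.2/19 = 3.011 kip/in.
Moment M = P × e = 57.2 × 8 = 457.6 kip·in; bending f_b = M/S = 15.21 kip/in.
f_max = √(f_v² + f_b²) = √(3.011² + 15.21²) = 15.51 kip/in.
r_n/Ω = (1/2.0) × 0.6 × 80 × (0.707 × 0.75) = 12.73 kip/in → NOT adequate.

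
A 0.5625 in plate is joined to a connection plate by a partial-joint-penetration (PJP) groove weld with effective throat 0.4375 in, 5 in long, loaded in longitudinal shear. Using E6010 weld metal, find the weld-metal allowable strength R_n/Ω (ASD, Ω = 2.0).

R_n/Ω ≈ 39.4 kip

E60XX → F_EXX = 60 ksi.
Effective throat (given) t_e = 0.4375 in.
A_we = 0.4375 × 5 = 2.188 in².
F_nw = 0.6 F_EXX = 36 ksi.
R_n/Ω = (36 × 2.188) / 2.0 = 39.38 kip.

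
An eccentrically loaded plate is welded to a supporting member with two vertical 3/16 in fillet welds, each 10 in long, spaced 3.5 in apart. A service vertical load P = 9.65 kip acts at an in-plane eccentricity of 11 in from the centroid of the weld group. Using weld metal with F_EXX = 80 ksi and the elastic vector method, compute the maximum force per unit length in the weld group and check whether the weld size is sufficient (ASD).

Total weld length L_w = 20 in. Treat welds as unit-width lines.
Polar moment about centroid: J = 2[d³/12 + d(b/2)²] = 2[10³/12 + 10×1.75²] = 227.9 in³.
Direct shear f_v = P/L_w = 9.65 / 20 = 0.4825 kip/in (vertical).
Torsion M = P·e = 9.65 × 11 = 106.15 kip·in.
Critical point at (x, y) = (1.75, 5) from centroid. f_tx = M·y/J = 2.329 kip/in; f_ty = M·x/J = 0.815 kip/in.
Resultant f_max = √[f_tx² + (f_v + f_ty)²] = √[2.329² + (0.4825 + 0.815)²] = 2.666 kip/in.
Capacity per unit length: r_n/Ω = (1/2.0) × 0.6 × 80 × (0.707 × 0.1875) = 3.181 kip/in.
2.666 ≤ 3.181 → adequate.

f_max ≈ 2.67 kip/in; adequate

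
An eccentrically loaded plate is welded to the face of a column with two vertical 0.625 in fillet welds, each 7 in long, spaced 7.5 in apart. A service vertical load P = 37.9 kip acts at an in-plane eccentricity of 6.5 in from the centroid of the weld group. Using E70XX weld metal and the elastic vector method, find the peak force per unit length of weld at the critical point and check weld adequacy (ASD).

E70XX → F_EXX = 70 ksi.
Total weld length L_w = 14 in. Treat welds as unit-width lines.
Polar moment about centroid: J = 2[d³/12 + d(b/2)²] = 2[7³/12 + 7×3.75²] = 254 in³.
Direct shear f_v = P/L_w = 37.9 / 14 = 2.707 kip/in (vertical).
Torsion M = P·e = 37.9 × 6.5 = 246.35 kip·in.
Critical point at (x, y) = (3.75, 3.5) from centroid. f_tx = M·y/J = 3.394 kip/in; f_ty = M·x/J = 3.636 kip/in.
Resultant f_max = √[f_tx² + (f_v + f_ty)²] = √[3.394² + (2.707 + 3.636)²] = 7.194 kip/in.
Capacity per unit length: r_n/Ω = (1/2.0) × 0.6 × 70 × (0.707 × 0.625) = 9.279 kip/in.
7.194 ≤ 9.279 → adequate.

f_max ≈ 7.19 kip/in; adequate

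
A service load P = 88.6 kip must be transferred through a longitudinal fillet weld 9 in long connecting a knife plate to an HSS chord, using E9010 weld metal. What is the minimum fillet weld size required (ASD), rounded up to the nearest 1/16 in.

w = 9/16 in

E90XX → F_EXX = 90 ksi.
Total weld length L = 9 in.
Required throat t_e = P × Ω / (0.6 F_EXX × L) = 88.6 × 2.0 / (0.6 × 90 × 9) = 0.3646 in.
Required leg w = t_e / 0.707 = 0.5157 in → use 9/16 in.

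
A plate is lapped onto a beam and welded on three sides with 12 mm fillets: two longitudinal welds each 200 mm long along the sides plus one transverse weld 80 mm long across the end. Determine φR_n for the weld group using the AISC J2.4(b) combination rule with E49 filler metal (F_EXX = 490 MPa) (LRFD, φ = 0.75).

φR_n ≈ 898 kN

t_e = 0.707 × 12 = 8.484 mm.
R_nwl = 0.6 × 490 × 8.484 × 400 × 10⁻³ = 997.7 kN (longitudinal, 2 welds).
R_nwt = 0.6 × 490 × 8.484 × 80 × 10⁻³ = 199.5 kN (transverse, base value).
(i) R_nwl + R_nwt = 1197 kN; (ii) 0.85 R_nwl + 1.5 R_nwt = 1147 kN.
R_n = max = 1197 kN [governs: (i)]; φR_n = 897.9 kN.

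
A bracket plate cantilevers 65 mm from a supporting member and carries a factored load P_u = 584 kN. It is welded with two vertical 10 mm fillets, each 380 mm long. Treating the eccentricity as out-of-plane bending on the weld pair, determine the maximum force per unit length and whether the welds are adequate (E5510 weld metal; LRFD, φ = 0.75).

f_max ≈ 1100 N/mm; adequate

E55XX → F_EXX = 550 MPa.
L_w = 2 × 380 = 760 mm; section modulus (unit throat) S = 2 × L²/6 = 48130 mm².
Direct shear f_v = P/L_w = 584×10³/760 = 768.4 N/mm.
Moment M = P × e = 584×10³ × 65 = 37960000 N·mm; bending f_b = M/S = 788.6 N/mm.
f_max = √(f_v² + f_b²) = √(768.4² + 788.6²) = 1101 N/mm.
φr_n = 0.75 × 0.6 × 550 × (0.707 × 10) = 1750 N/mm → adequate.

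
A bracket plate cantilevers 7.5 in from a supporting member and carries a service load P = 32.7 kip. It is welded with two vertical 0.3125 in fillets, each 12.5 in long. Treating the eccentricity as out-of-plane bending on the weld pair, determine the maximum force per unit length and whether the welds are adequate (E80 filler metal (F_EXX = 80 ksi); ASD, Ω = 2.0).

f_max ≈ 4.89 kip/in; adequate

L_w = 2 × 12.5 = 25 in; section modulus (unit throat) S = 2 × L²/6 = 52.08 in².
Direct shear f_v = P/L_w = 32.7/25 = 1.308 kip/in.
Moment M = P × e = 32.7 × 7.5 = 245.25 kip·in; bending f_b = M/S = 4.709 kip/in.
f_max = √(f_v² + f_b²) = √(1.308² + 4.709²) = 4.887 kip/in.
r_n/Ω = (1/2.0) × 0.6 × 80 × (0.707 × 0.3125) = 5.302 kip/in → adequate.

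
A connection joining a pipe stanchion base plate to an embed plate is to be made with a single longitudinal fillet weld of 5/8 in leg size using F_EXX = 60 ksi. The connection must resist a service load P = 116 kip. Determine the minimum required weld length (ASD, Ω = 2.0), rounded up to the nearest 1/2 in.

L = 15 in

Throat t_e = 0.707 × 0.625 = 0.4419 in.
r_n/Ω = (0.6 × 60 × 0.4419) / 2.0 = 7.954 kip/in.
L_req = P / (r_n/Ω) = 116 / 7.954 = 14.58 in total.
Round up → use L = 15 in.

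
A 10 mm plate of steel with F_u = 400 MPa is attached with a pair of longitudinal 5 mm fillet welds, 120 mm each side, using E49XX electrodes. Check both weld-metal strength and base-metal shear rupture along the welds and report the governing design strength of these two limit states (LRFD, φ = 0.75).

E49XX → F_EXX = 490 MPa.
t_e = 0.707 × 5 = 3.535 mm; L = 240 mm.
Weld metal: φR_n = 0.75 × 0.6 × 490 × 3.535 × 240 × 10⁻³ = 187.1 kN.
Base metal (shear rupture): φR_n = 0.75 × 0.6 × 400 × 10 × 240 × 10⁻³ = 432 kN.
Governing: weld metal.

φR_n ≈ 187 kN (weld metal governs)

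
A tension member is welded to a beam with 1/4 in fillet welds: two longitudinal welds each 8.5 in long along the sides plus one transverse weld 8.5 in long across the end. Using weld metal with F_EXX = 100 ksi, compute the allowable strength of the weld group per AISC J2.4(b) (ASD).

R_n/Ω ≈ 144 kip

t_e = 0.707 × 0.25 = 0.1767 in.
R_nwl = 0.6 × 100 × 0.1767 × 17 = 180.3 kip (longitudinal, 2 welds).
R_nwt = 0.6 × 100 × 0.1767 × 8.5 = 90.14 kip (transverse, base value).
(i) R_nwl + R_nwt = 270.4 kip; (ii) 0.85 R_nwl + 1.5 R_nwt = 288.5 kip.
R_n = max = 288.5 kip [governs: (ii)]; R_n/Ω = 144.2 kip.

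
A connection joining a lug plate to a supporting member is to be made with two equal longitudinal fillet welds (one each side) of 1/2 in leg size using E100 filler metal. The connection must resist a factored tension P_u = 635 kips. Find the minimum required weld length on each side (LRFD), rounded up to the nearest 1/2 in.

L = 20 in on each side

E100XX → F_EXX = 100 ksi.
Throat t_e = 0.707 × 0.5 = 0.3535 in.
φr_n = 0.75 × 0.6 × 100 × 0.3535 = 15.91 kips/in.
L_req = P_u / φr_n = 635 / 15.91 = 39.92 in total.
Per side: 39.92 / 2 = 19.96 in.
Round up → use L = 20 in on each side.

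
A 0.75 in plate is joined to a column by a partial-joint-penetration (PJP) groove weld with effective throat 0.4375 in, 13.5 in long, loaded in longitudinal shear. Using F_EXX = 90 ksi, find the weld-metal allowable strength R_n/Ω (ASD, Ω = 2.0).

Effective throat (given) t_e = 0.4375 in.
A_we = 0.4375 × 13.5 = 5.906 in².
F_nw = 0.6 F_EXX = 54 ksi.
R_n/Ω = (54 × 5.906) / 2.0 = 159.5 kip.

R_n/Ω ≈ 159 kip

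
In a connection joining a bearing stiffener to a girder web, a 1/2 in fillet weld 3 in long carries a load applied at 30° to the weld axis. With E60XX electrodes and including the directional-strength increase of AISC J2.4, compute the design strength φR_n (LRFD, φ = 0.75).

φR_n ≈ 33.7 kips

E60XX → F_EXX = 60 ksi.
t_e = 0.707 × 0.5 = 0.3535 in; A_we = 0.3535 × 3 = 1.06 in².
Directional factor: 1.0 + 0.5 sin^1.5(30°) = 1.177.
F_nw = 0.6 × 60 × 1.177 = 42.36 ksi.
φR_n = 0.75 × 42.36 × 1.06 = 33.7 kips.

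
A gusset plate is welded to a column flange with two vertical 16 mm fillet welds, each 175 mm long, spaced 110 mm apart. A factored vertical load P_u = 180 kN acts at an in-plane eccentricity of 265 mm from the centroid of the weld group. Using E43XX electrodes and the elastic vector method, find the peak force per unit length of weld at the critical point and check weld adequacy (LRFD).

E43XX → F_EXX = 430 MPa.
Total weld length L_w = 350 mm. Treat welds as unit-width lines.
Polar moment about centroid: J = 2[d³/12 + d(b/2)²] = 2[175³/12 + 175×55²] = 1952000 mm³.
Direct shear f_v = P/L_w = 180×10³ / 350 = 514.3 N/mm (vertical).
Torsion M = P·e = 180×10³ × 265 = 47700000 N·mm.
Critical point at (x, y) = (55, 87.5) from centroid. f_tx = M·y/J = 2138 N/mm; f_ty = M·x/J = 1344 N/mm.
Resultant f_max = √[f_tx² + (f_v + f_ty)²] = √[2138² + (514.3 + 1344)²] = 2833 N/mm.
Capacity per unit length: φr_n = 0.75 × 0.6 × 430 × (0.707 × 16) = 2189 N/mm.
2833 > 2189 → NOT adequate.

f_max ≈ 2830 N/mm; NOT adequate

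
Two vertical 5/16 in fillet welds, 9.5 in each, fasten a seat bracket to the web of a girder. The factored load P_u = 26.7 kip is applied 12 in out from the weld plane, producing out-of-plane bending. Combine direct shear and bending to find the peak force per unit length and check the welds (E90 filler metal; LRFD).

f_max ≈ 10.7 kip/in; NOT adequate

E90XX → F_EXX = 90 ksi.
L_w = 2 × 9.5 = 19 in; section modulus (unit throat) S = 2 × L²/6 = 30.08 in².
Direct shear f_v = P/L_w = 26.7/19 = 1.405 kip/in.
Moment M = P × e = 26.7 × 12 = 320.4 kip·in; bending f_b = M/S = 10.65 kip/in.
f_max = √(f_v² + f_b²) = √(1.405² + 10.65²) = 10.74 kip/in.
φr_n = 0.75 × 0.6 × 90 × (0.707 × 0.3125) = 8.948 kip/in → NOT adequate.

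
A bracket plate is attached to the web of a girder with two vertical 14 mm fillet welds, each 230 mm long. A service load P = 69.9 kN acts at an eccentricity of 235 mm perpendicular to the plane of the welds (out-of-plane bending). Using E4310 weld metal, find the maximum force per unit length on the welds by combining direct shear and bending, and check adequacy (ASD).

f_max ≈ 944 N/mm; adequate

E43XX → F_EXX = 430 MPa.
L_w = 2 × 230 = 460 mm; section modulus (unit throat) S = 2 × L²/6 = 17630 mm².
Direct shear f_v = P/L_w = 69.9×10³/460 = 152 N/mm.
Moment M = P × e = 69.9×10³ × 235 = 16426000 N·mm; bending f_b = M/S = 931.6 N/mm.
f_max = √(f_v² + f_b²) = √(152² + 931.6²) = 943.9 N/mm.
r_n/Ω = (1/2.0) × 0.6 × 430 × (0.707 × 14) = 1277 N/mm → adequate.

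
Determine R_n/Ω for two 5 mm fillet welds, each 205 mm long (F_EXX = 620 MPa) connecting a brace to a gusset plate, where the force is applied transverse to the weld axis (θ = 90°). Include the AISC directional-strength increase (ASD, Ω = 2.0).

t_e = 0.707 × 5 = 3.535 mm; A_we = 3.535 × 410 = 1449 mm².
Directional factor: 1.0 + 0.5 sin^1.5(90°) = 1.5.
F_nw = 0.6 × 620 × 1.5 = 558 MPa.
R_n/Ω = (558 × 1449) / 2.0 × 10⁻³ = 404.4 kN.

R_n/Ω ≈ 404 kN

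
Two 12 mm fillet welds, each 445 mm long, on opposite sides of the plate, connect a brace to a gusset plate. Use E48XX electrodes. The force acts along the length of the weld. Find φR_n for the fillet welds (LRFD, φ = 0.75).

φR_n ≈ 1630 kN

E48XX → F_EXX = 480 MPa.
Effective throat t_e = 0.707 × 12 = 8.484 mm.
Total length L = 890 mm; A_we = 8.484 × 890 = 7551 mm².
F_nw = 0.6 F_EXX = 0.6 × 480 = 288 MPa.
φR_n = 0.75 × 288 × 7551 × 10⁻³ = 1631 kN.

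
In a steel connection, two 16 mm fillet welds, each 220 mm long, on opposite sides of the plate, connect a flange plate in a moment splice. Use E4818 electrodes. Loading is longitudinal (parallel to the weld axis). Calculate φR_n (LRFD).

E48XX → F_EXX = 480 MPa.
Effective throat t_e = 0.707 × 16 = 11.31 mm.
Total length L = 440 mm; A_we = 11.31 × 440 = 4977 mm².
F_nw = 0.6 F_EXX = 0.6 × 480 = 288 MPa.
φR_n = 0.75 × 288 × 4977 × 10⁻³ = 1075 kN.

φR_n ≈ 1080 kN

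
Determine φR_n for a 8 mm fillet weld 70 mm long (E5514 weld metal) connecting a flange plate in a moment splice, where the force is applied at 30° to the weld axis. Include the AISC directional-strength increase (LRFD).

E55XX → F_EXX = 550 MPa.
t_e = 0.707 × 8 = 5.656 mm; A_we = 5.656 × 70 = 395.9 mm².
Directional factor: 1.0 + 0.5 sin^1.5(30°) = 1.177.
F_nw = 0.6 × 550 × 1.177 = 388.3 MPa.
φR_n = 0.75 × 388.3 × 395.9 × 10⁻³ = 115.3 kN.

φR_n ≈ 115 kN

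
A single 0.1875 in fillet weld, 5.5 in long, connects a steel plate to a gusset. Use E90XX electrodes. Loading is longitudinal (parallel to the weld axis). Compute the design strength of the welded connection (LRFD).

φR_n ≈ 29.5 kips

E90XX → F_EXX = 90 ksi.
Effective throat t_e = 0.707 × 0.1875 = 0.1326 in.
Total length L = 5.5 in; A_we = 0.1326 × 5.5 = 0.7291 in².
F_nw = 0.6 F_EXX = 0.6 × 90 = 54 ksi.
φR_n = 0.75 × 54 × 0.7291 = 29.53 kips.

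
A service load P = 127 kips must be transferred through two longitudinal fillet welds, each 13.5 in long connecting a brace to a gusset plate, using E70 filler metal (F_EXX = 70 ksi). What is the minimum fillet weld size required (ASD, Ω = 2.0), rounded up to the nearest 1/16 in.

w = 3/8 in

Total weld length L = 27 in.
Required throat t_e = P × Ω / (0.6 F_EXX × L) = 127 × 2.0 / (0.6 × 70 × 27) = 0.224 in.
Required leg w = t_e / 0.707 = 0.3168 in → use 3/8 in.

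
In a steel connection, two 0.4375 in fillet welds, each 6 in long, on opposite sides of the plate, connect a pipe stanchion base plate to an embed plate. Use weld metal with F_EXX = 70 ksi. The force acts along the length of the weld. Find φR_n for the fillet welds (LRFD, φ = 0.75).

φR_n ≈ 117 kip

Effective throat t_e = 0.707 × 0.4375 = 0.3093 in.
Total length L = 12 in; A_we = 0.3093 × 12 = 3.712 in².
F_nw = 0.6 F_EXX = 0.6 × 70 = 42 ksi.
φR_n = 0.75 × 42 × 3.712 = 116.9 kip.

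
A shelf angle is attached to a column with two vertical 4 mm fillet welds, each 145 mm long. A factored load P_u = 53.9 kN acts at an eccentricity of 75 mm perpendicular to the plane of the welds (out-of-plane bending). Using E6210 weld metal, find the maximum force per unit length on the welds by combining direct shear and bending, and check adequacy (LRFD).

E62XX → F_EXX = 620 MPa.
L_w = 2 × 145 = 290 mm; section modulus (unit throat) S = 2 × L²/6 = 7008 mm².
Direct shear f_v = P/L_w = 53.9×10³/290 = 185.9 N/mm.
Moment M = P × e = 53.9×10³ × 75 = 4042500 N·mm; bending f_b = M/S = 576.8 N/mm.
f_max = √(f_v² + f_b²) = √(185.9² + 576.8²) = 606 N/mm.
φr_n = 0.75 × 0.6 × 620 × (0.707 × 4) = 789 N/mm → adequate.

f_max ≈ 606 N/mm; adequate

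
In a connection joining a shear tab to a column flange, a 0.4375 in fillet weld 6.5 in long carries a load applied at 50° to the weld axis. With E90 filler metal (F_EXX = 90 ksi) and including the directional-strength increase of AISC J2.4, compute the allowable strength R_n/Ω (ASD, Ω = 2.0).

t_e = 0.707 × 0.4375 = 0.3093 in; A_we = 0.3093 × 6.5 = 2.011 in².
Directional factor: 1.0 + 0.5 sin^1.5(50°) = 1.335.
F_nw = 0.6 × 90 × 1.335 = 72.1 ksi.
R_n/Ω = (72.1 × 2.011) / 2.0 = 72.48 kips.

R_n/Ω ≈ 72.5 kips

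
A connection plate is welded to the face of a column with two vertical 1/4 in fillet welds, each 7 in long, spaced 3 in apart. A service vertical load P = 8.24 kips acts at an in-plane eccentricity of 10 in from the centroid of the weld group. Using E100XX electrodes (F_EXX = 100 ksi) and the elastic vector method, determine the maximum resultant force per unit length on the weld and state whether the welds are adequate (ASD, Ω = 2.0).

Total weld length L_w = 14 in. Treat welds as unit-width lines.
Polar moment about centroid: J = 2[d³/12 + d(b/2)²] = 2[7³/12 + 7×1.5²] = 88.67 in³.
Direct shear f_v = P/L_w = 8.24 / 14 = 0.5886 kip/in (vertical).
Torsion M = P·e = 8.24 × 10 = 82.4 kip·in.
Critical point at (x, y) = (1.5, 3.5) from centroid. f_tx = M·y/J = 3.253 kip/in; f_ty = M·x/J = 1.394 kip/in.
Resultant f_max = √[f_tx² + (f_v + f_ty)²] = √[3.253² + (0.5886 + 1.394)²] = 3.809 kip/in.
Capacity per unit length: r_n/Ω = (1/2.0) × 0.6 × 100 × (0.707 × 0.25) = 5.302 kip/in.
3.809 ≤ 5.302 → adequate.

f_max ≈ 3.81 kip/in; adequate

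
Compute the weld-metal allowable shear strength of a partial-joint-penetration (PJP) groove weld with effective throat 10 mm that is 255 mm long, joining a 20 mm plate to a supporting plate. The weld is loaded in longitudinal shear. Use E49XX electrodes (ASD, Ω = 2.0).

R_n/Ω ≈ 375 kN

E49XX → F_EXX = 490 MPa.
Effective throat (given) t_e = 10 mm.
A_we = 10 × 255 = 2550 mm².
F_nw = 0.6 F_EXX = 294 MPa.
R_n/Ω = (294 × 2550) / 2.0 × 10⁻³ = 374.9 kN.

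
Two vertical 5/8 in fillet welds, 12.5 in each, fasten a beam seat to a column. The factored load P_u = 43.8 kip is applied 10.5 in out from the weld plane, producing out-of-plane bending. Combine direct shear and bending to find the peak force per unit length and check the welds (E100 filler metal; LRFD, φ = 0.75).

f_max ≈ 9 kip/in; adequate

E100XX → F_EXX = 100 ksi.
L_w = 2 × 12.5 = 25 in; section modulus (unit throat) S = 2 × L²/6 = 52.08 in².
Direct shear f_v = P/L_w = 43.8/25 = 1.752 kip/in.
Moment M = P × e = 43.8 × 10.5 = 459.9 kip·in; bending f_b = M/S = 8.83 kip/in.
f_max = √(f_v² + f_b²) = √(1.752² + 8.83²) = 9.002 kip/in.
φr_n = 0.75 × 0.6 × 100 × (0.707 × 0.625) = 19.88 kip/in → adequate.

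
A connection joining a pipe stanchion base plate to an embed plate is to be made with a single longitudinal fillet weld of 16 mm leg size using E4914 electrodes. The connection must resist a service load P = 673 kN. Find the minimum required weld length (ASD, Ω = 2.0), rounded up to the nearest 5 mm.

E49XX → F_EXX = 490 MPa.
Throat t_e = 0.707 × 16 = 11.31 mm.
r_n/Ω = (0.6 × 490 × 11.31) / 2.0 = 1663 N/mm = 1.663 kN/mm.
L_req = P / (r_n/Ω) = 673 / 1.663 = 404.7 mm total.
Round up → use L = 405 mm.

L = 405 mm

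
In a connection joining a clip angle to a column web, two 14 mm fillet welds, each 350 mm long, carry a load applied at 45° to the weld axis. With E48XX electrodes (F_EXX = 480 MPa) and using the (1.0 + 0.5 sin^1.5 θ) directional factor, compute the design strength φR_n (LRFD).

φR_n ≈ 1940 kN

t_e = 0.707 × 14 = 9.898 mm; A_we = 9.898 × 700 = 6929 mm².
Directional factor: 1.0 + 0.5 sin^1.5(45°) = 1.297.
F_nw = 0.6 × 480 × 1.297 = 373.6 MPa.
φR_n = 0.75 × 373.6 × 6929 × 10⁻³ = 1942 kN.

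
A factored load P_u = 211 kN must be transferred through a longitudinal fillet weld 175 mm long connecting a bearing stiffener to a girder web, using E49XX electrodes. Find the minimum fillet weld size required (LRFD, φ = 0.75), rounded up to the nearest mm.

E49XX → F_EXX = 490 MPa.
Total weld length L = 175 mm.
Required throat t_e = P_u / (φ × 0.6 F_EXX × L) = 211 / (0.75 × 0.6 × 490 × 175 × 10⁻³) = 5.468 mm.
Required leg w = t_e / 0.707 = 7.734 mm → use 8 mm.

w = 8 mm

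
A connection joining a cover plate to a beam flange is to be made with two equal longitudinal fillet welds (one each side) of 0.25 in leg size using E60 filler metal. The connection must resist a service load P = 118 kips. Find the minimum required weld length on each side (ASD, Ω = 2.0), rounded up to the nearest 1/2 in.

L = 19 in on each side

E60XX → F_EXX = 60 ksi.
Throat t_e = 0.707 × 0.25 = 0.1767 in.
r_n/Ω = (0.6 × 60 × 0.1767) / 2.0 = 3.181 kip/in.
L_req = P / (r_n/Ω) = 118 / 3.181 = 37.09 in total.
Per side: 37.09 / 2 = 18.54 in.
Round up → use L = 19 in on each side.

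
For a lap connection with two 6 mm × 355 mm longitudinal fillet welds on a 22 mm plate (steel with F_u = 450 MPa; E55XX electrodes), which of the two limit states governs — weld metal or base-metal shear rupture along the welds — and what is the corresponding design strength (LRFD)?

φR_n ≈ 745 kN (weld metal governs)

E55XX → F_EXX = 550 MPa.
t_e = 0.707 × 6 = 4.242 mm; L = 710 mm.
Weld metal: φR_n = 0.75 × 0.6 × 550 × 4.242 × 710 × 10⁻³ = 745.4 kN.
Base metal (shear rupture): φR_n = 0.75 × 0.6 × 450 × 22 × 710 × 10⁻³ = 3163 kN.
Governing: weld metal.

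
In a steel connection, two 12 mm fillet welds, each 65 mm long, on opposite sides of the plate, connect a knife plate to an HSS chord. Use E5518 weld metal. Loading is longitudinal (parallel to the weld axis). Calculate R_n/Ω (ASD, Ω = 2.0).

R_n/Ω ≈ 182 kN

E55XX → F_EXX = 550 MPa.
Effective throat t_e = 0.707 × 12 = 8.484 mm.
Total length L = 130 mm; A_we = 8.484 × 130 = 1103 mm².
F_nw = 0.6 F_EXX = 0.6 × 550 = 330 MPa.
R_n = 330 × 1103 × 10⁻³ = 364 kN; R_n/Ω = 364/2.0 = 182 kN.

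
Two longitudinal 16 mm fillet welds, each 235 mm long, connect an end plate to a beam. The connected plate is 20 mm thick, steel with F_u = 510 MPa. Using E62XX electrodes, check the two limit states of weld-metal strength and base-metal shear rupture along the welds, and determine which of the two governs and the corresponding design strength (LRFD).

φR_n ≈ 1480 kN (weld metal governs)

E62XX → F_EXX = 620 MPa.
t_e = 0.707 × 16 = 11.31 mm; L = 470 mm.
Weld metal: φR_n = 0.75 × 0.6 × 620 × 11.31 × 470 × 10⁻³ = 1483 kN.
Base metal (shear rupture): φR_n = 0.75 × 0.6 × 510 × 20 × 470 × 10⁻³ = 2157 kN.
Governing: weld metal.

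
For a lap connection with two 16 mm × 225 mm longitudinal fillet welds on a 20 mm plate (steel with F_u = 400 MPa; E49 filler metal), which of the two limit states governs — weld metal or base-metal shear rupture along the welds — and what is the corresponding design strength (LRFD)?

φR_n ≈ 1120 kN (weld metal governs)

E49XX → F_EXX = 490 MPa.
t_e = 0.707 × 16 = 11.31 mm; L = 450 mm.
Weld metal: φR_n = 0.75 × 0.6 × 490 × 11.31 × 450 × 10⁻³ = 1122 kN.
Base metal (shear rupture): φR_n = 0.75 × 0.6 × 400 × 20 × 450 × 10⁻³ = 1620 kN.
Governing: weld metal.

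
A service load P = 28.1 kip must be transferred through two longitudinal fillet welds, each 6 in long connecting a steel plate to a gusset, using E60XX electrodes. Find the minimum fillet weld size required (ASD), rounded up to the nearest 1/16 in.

w = 3/16 in

E60XX → F_EXX = 60 ksi.
Total weld length L = 12 in.
Required throat t_e = P × Ω / (0.6 F_EXX × L) = 28.1 × 2.0 / (0.6 × 60 × 12) = 0.1301 in.
Required leg w = t_e / 0.707 = 0.184 in → use 3/16 in.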